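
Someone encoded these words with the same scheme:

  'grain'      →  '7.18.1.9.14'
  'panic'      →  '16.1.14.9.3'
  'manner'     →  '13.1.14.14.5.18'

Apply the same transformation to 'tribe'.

20.18.9.2.5

g is letter #7 and maps to 7: an offset of 0. Letters become their 1-indexed alphabet positions: a=1 … z=26.
Applying it to tribe: t=20→20, r=18→18, i=9→9, b=2→2, e=5→5.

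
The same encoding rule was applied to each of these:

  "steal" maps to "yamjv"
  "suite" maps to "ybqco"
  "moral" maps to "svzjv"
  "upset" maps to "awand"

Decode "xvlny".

In steal: s→y is +6, t→a is +7, e→m is +8, a→j is +9 — the shift increases by 1 each position. The shift increases by 1 at each position, starting from +6: 6, 7, 8, ….
Reversing it on xvlny: x−6=r, v−7=o, l−8=d, n−9=e, y−10=o.

rodeo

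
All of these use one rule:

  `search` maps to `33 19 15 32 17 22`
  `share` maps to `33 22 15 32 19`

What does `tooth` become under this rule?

34 29 29 34 22

s is letter #19 and maps to 33: an offset of 14. Letters become their 1-based position plus 14 (so a→15, b→16, …).
On tooth: t=20→34, o=15→29, o=15→29, t=20→34, h=8→22.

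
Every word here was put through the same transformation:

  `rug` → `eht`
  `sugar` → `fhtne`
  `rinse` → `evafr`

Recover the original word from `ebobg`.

robot

Compare letters: r→e is +13, u→h is +13, g→t is +13 — a constant shift. This is a Caesar cipher with shift 13.
Undoing it on ebobg: e−13=r, b−13=o, o−13=b, b−13=o, g−13=t.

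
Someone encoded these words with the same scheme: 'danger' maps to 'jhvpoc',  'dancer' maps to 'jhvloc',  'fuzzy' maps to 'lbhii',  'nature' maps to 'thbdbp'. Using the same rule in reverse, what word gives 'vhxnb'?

paper

In danger: d→j is +6, a→h is +7, n→v is +8, g→p is +9 — the shift increases by 1 each position. Letter i (0-indexed) is shifted by i+6, so successive shifts are 6, 7, 8, ….
Decoding vhxnb: v−6=p, h−7=a, x−8=p, n−9=e, b−10=r.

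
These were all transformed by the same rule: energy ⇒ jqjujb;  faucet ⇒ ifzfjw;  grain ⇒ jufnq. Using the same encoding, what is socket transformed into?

Two shifts are in play — +5 for a/e/i/o/u, +3 for every other letter.
For socket: s(cons)+3=v, o(vowel)+5=t, c(cons)+3=f, k(cons)+3=n, e(vowel)+5=j, t(cons)+3=w.

vtfnjw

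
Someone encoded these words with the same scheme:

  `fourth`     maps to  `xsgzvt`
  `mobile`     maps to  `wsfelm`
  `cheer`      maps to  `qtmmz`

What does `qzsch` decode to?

f(5)→x(23) and o(14)→s(18) fit y≡11x+20 (mod 26); the inverse of 11 mod 26 is 19. Treating letters as 0–25, the rule is x ↦ 11x + 20 (mod 26).
Decoding qzsch: q(16)→19·(16−20)≡2=c; z(25)→19·(25−20)≡17=r; s(18)→19·(18−20)≡14=o; c(2)→19·(2−20)≡22=w; h(7)→19·(7−20)≡13=n (all mod 26).

crown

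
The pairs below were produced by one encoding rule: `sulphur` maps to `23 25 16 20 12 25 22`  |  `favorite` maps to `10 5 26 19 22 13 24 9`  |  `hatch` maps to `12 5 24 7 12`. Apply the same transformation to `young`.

s is letter #19 and maps to 23: an offset of 4. The number is (letter's place in the alphabet, a=1) + 4.
Applying it to young: y=25→29, o=15→19, u=21→25, n=14→18, g=7→11.

29 19 25 18 11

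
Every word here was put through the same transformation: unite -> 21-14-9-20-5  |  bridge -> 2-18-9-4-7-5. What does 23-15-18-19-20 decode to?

u is letter #21 and maps to 21: an offset of 0. Letters become their 1-indexed alphabet positions: a=1 … z=26.
Reversing it on 23-15-18-19-20: 23=w, 15=o, 18=r, 19=s, 20=t.

worst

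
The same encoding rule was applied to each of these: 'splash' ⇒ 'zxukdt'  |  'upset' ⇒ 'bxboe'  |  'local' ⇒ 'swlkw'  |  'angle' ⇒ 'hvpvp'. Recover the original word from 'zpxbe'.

In splash: s→z is +7, p→x is +8, l→u is +9, a→k is +10 — the shift increases by 1 each position. Each letter shifts forward by (position + 7), i.e. 7, 8, 9, … — the shift grows by one for each successive letter.
Reversing it on zpxbe: z−7=s, p−8=h, x−9=o, b−10=r, e−11=t.

short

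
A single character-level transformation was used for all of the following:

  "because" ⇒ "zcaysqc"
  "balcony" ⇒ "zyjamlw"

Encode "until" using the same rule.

slrgj

Compare letters: b→z is +24, e→c is +24, c→a is +24 — a constant shift. This is a Caesar cipher with shift 24.
On until: u+24=s, n+24=l, t+24=r, i+24=g, l+24=j.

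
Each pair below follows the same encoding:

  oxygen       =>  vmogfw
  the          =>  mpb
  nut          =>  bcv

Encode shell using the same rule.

The output letters match the input read backwards, each shifted +8: oxygen reversed is negyxo. The word is reversed, then every letter is shifted forward by 8.
On shell: reverse → llehs; then shift: l+8=t, l+8=t, e+8=m, h+8=p, s+8=a.

ttmpa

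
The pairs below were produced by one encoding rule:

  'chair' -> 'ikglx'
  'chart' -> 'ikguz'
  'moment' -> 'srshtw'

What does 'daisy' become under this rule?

Shifts by position in chair: pos 0: c→i (+6), pos 1: h→k (+3), pos 2: a→g (+6), pos 3: i→l (+3) — repeating every 2. The shifts repeat in a cycle of length 2: positions 0,1,… shift by +6, +3, then the pattern repeats.
Applying it to daisy: d+6=j, a+3=d, i+6=o, s+3=v, y+6=e.

jdove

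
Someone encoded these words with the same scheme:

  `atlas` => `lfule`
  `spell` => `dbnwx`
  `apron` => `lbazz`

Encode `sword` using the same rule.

dixcp

A repeating key of period 3 is used — shifts +11, +12, +9 over and over.
On sword: s+11=d, w+12=i, o+9=x, r+11=c, d+12=p.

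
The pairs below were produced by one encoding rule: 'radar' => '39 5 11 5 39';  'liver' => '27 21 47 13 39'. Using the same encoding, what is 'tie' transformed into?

Each letter becomes 2×(its alphabet position, a=1..z=26) + 3.
For tie: t=20→43, i=9→21, e=5→13.

43 21 13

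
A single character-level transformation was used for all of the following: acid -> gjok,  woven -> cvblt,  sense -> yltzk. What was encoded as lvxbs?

It's a Vigenère-style cipher with numeric key [6,7]: position i shifts by key[i mod 2].
Reversing it on lvxbs: l−6=f, v−7=o, x−6=r, b−7=u, s−6=m.

forum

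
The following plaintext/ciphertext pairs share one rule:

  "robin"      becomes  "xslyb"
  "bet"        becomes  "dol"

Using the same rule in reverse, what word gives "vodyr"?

hotel

The word is reversed, then every letter is shifted forward by 10.
Decoding vodyr: shift back: v−10=l, o−10=e, d−10=t, y−10=o, r−10=h → letoh; then reverse → hotel.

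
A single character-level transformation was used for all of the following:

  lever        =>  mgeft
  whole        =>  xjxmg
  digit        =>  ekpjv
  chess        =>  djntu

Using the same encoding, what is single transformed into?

tkwhnn

Shifts by position in lever: pos 0: l→m (+1), pos 1: e→g (+2), pos 2: v→e (+9), pos 3: e→f (+1), pos 4: r→t (+2) — repeating every 3. It's a Vigenère-style cipher with numeric key [1,2,9]: position i shifts by key[i mod 3].
For single: s+1=t, i+2=k, n+9=w, g+1=h, l+2=n, e+9=n.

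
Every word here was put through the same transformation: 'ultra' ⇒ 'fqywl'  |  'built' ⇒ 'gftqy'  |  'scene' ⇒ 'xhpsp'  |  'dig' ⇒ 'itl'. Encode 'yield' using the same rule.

The shift depends on letter class: consonant l→q is +5, but vowel u→f is +11. Two shifts are in play — +11 for a/e/i/o/u, +5 for every other letter.
On yield: y(cons)+5=d, i(vowel)+11=t, e(vowel)+11=p, l(cons)+5=q, d(cons)+5=i.

dtpqi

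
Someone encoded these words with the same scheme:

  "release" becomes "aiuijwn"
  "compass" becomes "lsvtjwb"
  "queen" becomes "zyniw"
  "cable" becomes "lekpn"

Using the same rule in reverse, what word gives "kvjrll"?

It's a Vigenère-style cipher with numeric key [9,4]: position i shifts by key[i mod 2].
Reversing it on kvjrll: k−9=b, v−4=r, j−9=a, r−4=n, l−9=c, l−4=h.

branch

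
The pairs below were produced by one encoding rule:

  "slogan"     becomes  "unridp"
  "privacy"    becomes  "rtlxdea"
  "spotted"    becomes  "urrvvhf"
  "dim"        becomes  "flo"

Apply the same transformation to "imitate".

lolvdvh

Vowels shift forward by 3 and consonants shift forward by 2.
For imitate: i(vowel)+3=l, m(cons)+2=o, i(vowel)+3=l, t(cons)+2=v, a(vowel)+3=d, t(cons)+2=v, e(vowel)+3=h.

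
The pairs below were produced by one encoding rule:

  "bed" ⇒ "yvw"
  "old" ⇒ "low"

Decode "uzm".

fan

This is the alphabet-reversal cipher (Atbash): a becomes z, b becomes y, etc.
Decoding uzm: u↔f, z↔a, m↔n.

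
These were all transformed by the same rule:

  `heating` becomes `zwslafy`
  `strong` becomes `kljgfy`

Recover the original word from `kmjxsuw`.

This is a Caesar cipher with shift 18.
Undoing it on kmjxsuw: k−18=s, m−18=u, j−18=r, x−18=f, s−18=a, u−18=c, w−18=e.

surface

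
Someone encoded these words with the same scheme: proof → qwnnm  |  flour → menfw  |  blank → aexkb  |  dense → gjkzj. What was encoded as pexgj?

p(15)→q(16) and r(17)→w(22) fit y≡3x+23 (mod 26); the inverse of 3 mod 26 is 9. Treating letters as 0–25, the rule is x ↦ 3x + 23 (mod 26).
Reversing it on pexgj: p(15)→9·(15−23)≡6=g; e(4)→9·(4−23)≡11=l; x(23)→9·(23−23)≡0=a; g(6)→9·(6−23)≡3=d; j(9)→9·(9−23)≡4=e (all mod 26).

glade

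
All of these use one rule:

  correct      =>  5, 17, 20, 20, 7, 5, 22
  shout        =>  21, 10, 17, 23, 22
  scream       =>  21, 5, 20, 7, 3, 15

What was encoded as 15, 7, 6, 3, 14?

Letters become their 1-based position plus 2 (so a→3, b→4, …).
Decoding 15, 7, 6, 3, 14: 15→(15−2)÷1=13=m, 7→(7−2)÷1=5=e, 6→(6−2)÷1=4=d, 3→(3−2)÷1=1=a, 14→(14−2)÷1=12=l.

medal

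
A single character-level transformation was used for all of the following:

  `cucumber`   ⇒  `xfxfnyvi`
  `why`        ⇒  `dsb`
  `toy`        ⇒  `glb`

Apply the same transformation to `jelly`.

Letters are reflected about the middle of the alphabet (position → 25−position): Atbash.
For jelly: j↔q, e↔v, l↔o, l↔o, y↔b.

qvoob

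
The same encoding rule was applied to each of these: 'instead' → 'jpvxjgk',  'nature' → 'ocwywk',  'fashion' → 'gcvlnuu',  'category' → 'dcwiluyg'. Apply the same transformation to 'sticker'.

tvlgpky

In instead: i→j is +1, n→p is +2, s→v is +3, t→x is +4 — the shift increases by 1 each position. Each letter shifts forward by (position + 1), i.e. 1, 2, 3, … — the shift grows by one for each successive letter.
Applying it to sticker: s+1=t, t+2=v, i+3=l, c+4=g, k+5=p, e+6=k, r+7=y.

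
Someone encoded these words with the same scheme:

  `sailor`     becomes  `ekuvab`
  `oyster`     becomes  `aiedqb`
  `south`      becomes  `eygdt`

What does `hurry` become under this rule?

Shifts by position in sailor: pos 0: s→e (+12), pos 1: a→k (+10), pos 2: i→u (+12), pos 3: l→v (+10) — repeating every 2. It's a Vigenère-style cipher with numeric key [12,10]: position i shifts by key[i mod 2].
On hurry: h+12=t, u+10=e, r+12=d, r+10=b, y+12=k.

tedbk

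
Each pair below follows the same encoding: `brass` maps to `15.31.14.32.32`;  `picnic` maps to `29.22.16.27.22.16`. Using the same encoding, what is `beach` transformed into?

Letters become their 1-based position plus 13 (so a→14, b→15, …).
On beach: b=2→15, e=5→18, a=1→14, c=3→16, h=8→21.

15.18.14.16.21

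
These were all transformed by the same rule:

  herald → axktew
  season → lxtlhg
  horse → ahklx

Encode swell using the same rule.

Compare letters: h→a is +19, e→x is +19, r→k is +19 — a constant shift. This is a Caesar cipher with shift 19.
For swell: s+19=l, w+19=p, e+19=x, l+19=e, l+19=e.

lpxee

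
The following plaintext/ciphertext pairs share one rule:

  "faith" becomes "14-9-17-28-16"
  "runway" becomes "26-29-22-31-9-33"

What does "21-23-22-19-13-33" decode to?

monkey

f is letter #6 and maps to 14: an offset of 8. The number is (letter's place in the alphabet, a=1) + 8.
Undoing it on 21-23-22-19-13-33: 21→(21−8)÷1=13=m, 23→(23−8)÷1=15=o, 22→(22−8)÷1=14=n, 19→(19−8)÷1=11=k, 13→(13−8)÷1=5=e, 33→(33−8)÷1=25=y.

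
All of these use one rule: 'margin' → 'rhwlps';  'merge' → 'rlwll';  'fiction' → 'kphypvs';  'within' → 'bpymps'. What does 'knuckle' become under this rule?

psbhpql

The rule splits by letter class: vowels +7, consonants +5.
Applying it to knuckle: k(cons)+5=p, n(cons)+5=s, u(vowel)+7=b, c(cons)+5=h, k(cons)+5=p, l(cons)+5=q, e(vowel)+7=l.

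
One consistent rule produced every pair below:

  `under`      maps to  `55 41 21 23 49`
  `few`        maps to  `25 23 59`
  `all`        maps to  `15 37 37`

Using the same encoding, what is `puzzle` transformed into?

Each letter becomes 2×(its alphabet position, a=1..z=26) + 13.
On puzzle: p=16→45, u=21→55, z=26→65, z=26→65, l=12→37, e=5→23.

45 55 65 65 37 23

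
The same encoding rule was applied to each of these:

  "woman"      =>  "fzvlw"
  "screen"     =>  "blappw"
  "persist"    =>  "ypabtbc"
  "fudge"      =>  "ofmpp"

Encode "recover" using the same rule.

The shift depends on letter class: consonant w→f is +9, but vowel o→z is +11. Two shifts are in play — +11 for a/e/i/o/u, +9 for every other letter.
On recover: r(cons)+9=a, e(vowel)+11=p, c(cons)+9=l, o(vowel)+11=z, v(cons)+9=e, e(vowel)+11=p, r(cons)+9=a.

aplzepa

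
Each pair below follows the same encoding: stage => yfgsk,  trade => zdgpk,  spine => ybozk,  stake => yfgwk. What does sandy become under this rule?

The shifts repeat in a cycle of length 2: positions 0,1,… shift by +6, +12, then the pattern repeats.
On sandy: s+6=y, a+12=m, n+6=t, d+12=p, y+6=e.

ymtpe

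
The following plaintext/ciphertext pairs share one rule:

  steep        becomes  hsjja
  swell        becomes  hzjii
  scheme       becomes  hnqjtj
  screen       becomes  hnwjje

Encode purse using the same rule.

s(18)→h(7) and t(19)→s(18) fit y≡11x+17 (mod 26); the inverse of 11 mod 26 is 19. This is an affine cipher: with a=0,…,z=25, each position x becomes (11x+17) mod 26.
For purse: p(15)→11·15+17≡0=a; u(20)→11·20+17≡3=d; r(17)→11·17+17≡22=w; s(18)→11·18+17≡7=h; e(4)→11·4+17≡9=j (all mod 26).

adwhj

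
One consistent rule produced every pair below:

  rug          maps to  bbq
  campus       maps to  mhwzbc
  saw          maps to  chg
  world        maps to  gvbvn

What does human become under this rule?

rbwhx

Two shifts are in play — +7 for a/e/i/o/u, +10 for every other letter.
For human: h(cons)+10=r, u(vowel)+7=b, m(cons)+10=w, a(vowel)+7=h, n(cons)+10=x.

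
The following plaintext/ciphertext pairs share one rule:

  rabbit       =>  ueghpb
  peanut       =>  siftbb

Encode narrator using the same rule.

Each letter shifts forward by (position + 3), i.e. 3, 4, 5, … — the shift grows by one for each successive letter.
For narrator: n+3=q, a+4=e, r+5=w, r+6=x, a+7=h, t+8=b, o+9=x, r+10=b.

qewxhbxb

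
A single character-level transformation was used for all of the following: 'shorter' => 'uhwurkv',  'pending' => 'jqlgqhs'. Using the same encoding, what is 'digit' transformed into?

wljlg

The output letters match the input read backwards, each shifted +3: shorter reversed is retrohs. The word is reversed, then every letter is shifted forward by 3.
Applying it to digit: reverse → tigid; then shift: t+3=w, i+3=l, g+3=j, i+3=l, d+3=g.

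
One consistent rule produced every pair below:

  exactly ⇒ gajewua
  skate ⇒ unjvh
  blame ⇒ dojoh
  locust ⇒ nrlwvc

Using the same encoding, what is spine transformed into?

A repeating key of period 3 is used — shifts +2, +3, +9 over and over.
Applying it to spine: s+2=u, p+3=s, i+9=r, n+2=p, e+3=h.

usrph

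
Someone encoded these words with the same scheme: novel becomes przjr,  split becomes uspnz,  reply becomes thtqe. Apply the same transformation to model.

orhjr

The shift increases by 1 at each position, starting from +2: 2, 3, 4, ….
On model: m+2=o, o+3=r, d+4=h, e+5=j, l+6=r.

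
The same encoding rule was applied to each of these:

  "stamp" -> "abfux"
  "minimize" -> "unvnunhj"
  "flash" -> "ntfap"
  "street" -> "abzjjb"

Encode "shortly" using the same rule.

aptzbtg

Vowels shift forward by 5 and consonants shift forward by 8.
For shortly: s(cons)+8=a, h(cons)+8=p, o(vowel)+5=t, r(cons)+8=z, t(cons)+8=b, l(cons)+8=t, y(cons)+8=g.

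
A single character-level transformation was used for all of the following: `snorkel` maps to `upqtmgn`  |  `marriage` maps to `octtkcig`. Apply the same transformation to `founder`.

hqwpfgt

Each letter is shifted forward by 2 in the alphabet (a Caesar shift of +2).
Applying it to founder: f+2=h, o+2=q, u+2=w, n+2=p, d+2=f, e+2=g, r+2=t.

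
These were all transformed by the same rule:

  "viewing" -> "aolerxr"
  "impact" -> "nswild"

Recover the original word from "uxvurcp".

promise

Letter i (0-indexed) is shifted by i+5, so successive shifts are 5, 6, 7, ….
Reversing it on uxvurcp: u−5=p, x−6=r, v−7=o, u−8=m, r−9=i, c−10=s, p−11=e.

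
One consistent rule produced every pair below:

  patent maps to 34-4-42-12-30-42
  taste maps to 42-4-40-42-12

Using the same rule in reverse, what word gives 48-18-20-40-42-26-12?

whistle

p(#16)→34 and a(#1)→4: differences scale by 2, so n = 2·pos + 2. The formula is n = 2×(alphabet index, a=1) + 2.
Decoding 48-18-20-40-42-26-12: 48→(48−2)÷2=23=w, 18→(18−2)÷2=8=h, 20→(20−2)÷2=9=i, 40→(40−2)÷2=19=s, 42→(42−2)÷2=20=t, 26→(26−2)÷2=12=l, 12→(12−2)÷2=5=e.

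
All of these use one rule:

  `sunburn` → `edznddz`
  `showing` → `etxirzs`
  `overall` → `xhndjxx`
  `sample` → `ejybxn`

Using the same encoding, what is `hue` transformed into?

The shift depends on letter class: consonant s→e is +12, but vowel u→d is +9. The rule splits by letter class: vowels +9, consonants +12.
On hue: h(cons)+12=t, u(vowel)+9=d, e(vowel)+9=n.

tdn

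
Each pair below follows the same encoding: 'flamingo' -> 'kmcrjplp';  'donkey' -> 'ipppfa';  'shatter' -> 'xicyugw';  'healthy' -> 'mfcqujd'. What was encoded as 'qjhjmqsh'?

lifelong

Shifts by position in flamingo: pos 0: f→k (+5), pos 1: l→m (+1), pos 2: a→c (+2), pos 3: m→r (+5), pos 4: i→j (+1), pos 5: n→p (+2) — repeating every 3. A repeating key of period 3 is used — shifts +5, +1, +2 over and over.
Reversing it on qjhjmqsh: q−5=l, j−1=i, h−2=f, j−5=e, m−1=l, q−2=o, s−5=n, h−1=g.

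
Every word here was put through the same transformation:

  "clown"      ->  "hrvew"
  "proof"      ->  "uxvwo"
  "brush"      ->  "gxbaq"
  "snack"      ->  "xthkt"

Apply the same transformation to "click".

hrpkt

The shift increases by 1 at each position, starting from +5: 5, 6, 7, ….
Applying it to click: c+5=h, l+6=r, i+7=p, c+8=k, k+9=t.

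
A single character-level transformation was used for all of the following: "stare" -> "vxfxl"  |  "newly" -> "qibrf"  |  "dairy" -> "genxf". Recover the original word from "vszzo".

south

In stare: s→v is +3, t→x is +4, a→f is +5, r→x is +6 — the shift increases by 1 each position. Each letter shifts forward by (position + 3), i.e. 3, 4, 5, … — the shift grows by one for each successive letter.
Decoding vszzo: v−3=s, s−4=o, z−5=u, z−6=t, o−7=h.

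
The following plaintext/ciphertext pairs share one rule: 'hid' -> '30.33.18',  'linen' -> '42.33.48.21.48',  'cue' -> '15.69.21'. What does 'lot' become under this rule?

With a=1..z=26, the number is 3·pos + 6.
Applying it to lot: l=12→42, o=15→51, t=20→66.

42.51.66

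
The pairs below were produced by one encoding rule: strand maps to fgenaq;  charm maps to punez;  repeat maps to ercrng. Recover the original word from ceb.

pro

Compare letters: s→f is +13, t→g is +13, r→e is +13 — a constant shift. Every letter moves 13 places later in the alphabet, wrapping around z→a.
Decoding ceb: c−13=p, e−13=r, b−13=o.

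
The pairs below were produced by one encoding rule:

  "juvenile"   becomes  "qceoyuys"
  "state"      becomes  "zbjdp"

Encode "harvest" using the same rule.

oiafpeg

In juvenile: j→q is +7, u→c is +8, v→e is +9, e→o is +10 — the shift increases by 1 each position. The shift increases by 1 at each position, starting from +7: 7, 8, 9, ….
Applying it to harvest: h+7=o, a+8=i, r+9=a, v+10=f, e+11=p, s+12=e, t+13=g.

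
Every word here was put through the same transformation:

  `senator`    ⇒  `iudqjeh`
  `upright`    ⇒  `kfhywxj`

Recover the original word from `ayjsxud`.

Compare letters: s→i is +16, e→u is +16, n→d is +16 — a constant shift. It's a constant shift of +16 (ROT16).
Decoding ayjsxud: a−16=k, y−16=i, j−16=t, s−16=c, x−16=h, u−16=e, d−16=n.

kitchen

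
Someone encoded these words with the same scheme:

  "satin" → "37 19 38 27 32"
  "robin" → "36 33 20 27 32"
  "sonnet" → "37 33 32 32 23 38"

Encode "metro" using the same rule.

31 23 38 36 33

s is letter #19 and maps to 37: an offset of 18. The number is (letter's place in the alphabet, a=1) + 18.
On metro: m=13→31, e=5→23, t=20→38, r=18→36, o=15→33.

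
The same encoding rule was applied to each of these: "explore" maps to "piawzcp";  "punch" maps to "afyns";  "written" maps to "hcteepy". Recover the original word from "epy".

This is a Caesar cipher with shift 11.
Undoing it on epy: e−11=t, p−11=e, y−11=n.

ten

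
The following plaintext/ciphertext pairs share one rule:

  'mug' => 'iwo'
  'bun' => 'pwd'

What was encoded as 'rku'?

sip

The word is reversed, then every letter is shifted forward by 2.
Reversing it on rku: shift back: r−2=p, k−2=i, u−2=s → pis; then reverse → sip.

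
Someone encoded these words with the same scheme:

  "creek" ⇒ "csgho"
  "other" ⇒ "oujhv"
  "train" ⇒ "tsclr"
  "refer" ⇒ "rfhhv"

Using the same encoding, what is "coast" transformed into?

cpcvx

In creek: c→c is +0, r→s is +1, e→g is +2, e→h is +3 — the shift increases by 1 each position. Each letter shifts forward by its position index (0, 1, 2, …) — the shift grows by one for each successive letter.
On coast: c+0=c, o+1=p, a+2=c, s+3=v, t+4=x.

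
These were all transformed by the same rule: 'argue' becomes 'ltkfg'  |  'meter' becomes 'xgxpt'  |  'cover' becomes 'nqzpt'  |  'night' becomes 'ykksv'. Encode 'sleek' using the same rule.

Shifts by position in argue: pos 0: a→l (+11), pos 1: r→t (+2), pos 2: g→k (+4), pos 3: u→f (+11), pos 4: e→g (+2) — repeating every 3. A repeating key of period 3 is used — shifts +11, +2, +4 over and over.
Applying it to sleek: s+11=d, l+2=n, e+4=i, e+11=p, k+2=m.

dnipm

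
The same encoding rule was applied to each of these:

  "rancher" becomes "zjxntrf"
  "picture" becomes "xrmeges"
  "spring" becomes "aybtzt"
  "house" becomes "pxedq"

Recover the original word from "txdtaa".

In rancher: r→z is +8, a→j is +9, n→x is +10, c→n is +11 — the shift increases by 1 each position. Each letter shifts forward by (position + 8), i.e. 8, 9, 10, … — the shift grows by one for each successive letter.
Undoing it on txdtaa: t−8=l, x−9=o, d−10=t, t−11=i, a−12=o, a−13=n.

lotion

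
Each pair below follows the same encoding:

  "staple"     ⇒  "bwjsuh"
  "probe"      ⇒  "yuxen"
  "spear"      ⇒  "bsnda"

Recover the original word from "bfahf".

A repeating key of period 2 is used — shifts +9, +3 over and over.
Decoding bfahf: b−9=s, f−3=c, a−9=r, h−3=e, f−9=w.

screw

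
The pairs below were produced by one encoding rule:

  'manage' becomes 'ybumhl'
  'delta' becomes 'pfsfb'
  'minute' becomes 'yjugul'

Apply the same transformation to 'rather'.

Shifts by position in manage: pos 0: m→y (+12), pos 1: a→b (+1), pos 2: n→u (+7), pos 3: a→m (+12), pos 4: g→h (+1), pos 5: e→l (+7) — repeating every 3. A repeating key of period 3 is used — shifts +12, +1, +7 over and over.
On rather: r+12=d, a+1=b, t+7=a, h+12=t, e+1=f, r+7=y.

dbatfy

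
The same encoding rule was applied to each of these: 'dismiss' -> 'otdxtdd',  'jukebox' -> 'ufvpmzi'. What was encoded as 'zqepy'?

Compare letters: d→o is +11, i→t is +11, s→d is +11 — a constant shift. Each letter is shifted forward by 11 in the alphabet (a Caesar shift of +11).
Decoding zqepy: z−11=o, q−11=f, e−11=t, p−11=e, y−11=n.

often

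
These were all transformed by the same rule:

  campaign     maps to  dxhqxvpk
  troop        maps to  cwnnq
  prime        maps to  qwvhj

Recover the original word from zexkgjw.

c(2)→d(3) and a(0)→x(23) fit y≡3x+23 (mod 26); the inverse of 3 mod 26 is 9. Treating letters as 0–25, the rule is x ↦ 3x + 23 (mod 26).
Undoing it on zexkgjw: z(25)→9·(25−23)≡18=s; e(4)→9·(4−23)≡11=l; x(23)→9·(23−23)≡0=a; k(10)→9·(10−23)≡13=n; g(6)→9·(6−23)≡3=d; j(9)→9·(9−23)≡4=e; w(22)→9·(22−23)≡17=r (all mod 26).

slander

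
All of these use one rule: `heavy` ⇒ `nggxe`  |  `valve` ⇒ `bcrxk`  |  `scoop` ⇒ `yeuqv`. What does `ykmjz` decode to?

It's a Vigenère-style cipher with numeric key [6,2]: position i shifts by key[i mod 2].
Decoding ykmjz: y−6=s, k−2=i, m−6=g, j−2=h, z−6=t.

sight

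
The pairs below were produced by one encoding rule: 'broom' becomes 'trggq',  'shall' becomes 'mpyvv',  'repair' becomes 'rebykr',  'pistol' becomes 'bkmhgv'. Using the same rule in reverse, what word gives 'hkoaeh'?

ticket

b(1)→t(19) and r(17)→r(17) fit y≡21x+24 (mod 26); the inverse of 21 mod 26 is 5. This is an affine cipher: with a=0,…,z=25, each position x becomes (21x+24) mod 26.
Undoing it on hkoaeh: h(7)→5·(7−24)≡19=t; k(10)→5·(10−24)≡8=i; o(14)→5·(14−24)≡2=c; a(0)→5·(0−24)≡10=k; e(4)→5·(4−24)≡4=e; h(7)→5·(7−24)≡19=t (all mod 26).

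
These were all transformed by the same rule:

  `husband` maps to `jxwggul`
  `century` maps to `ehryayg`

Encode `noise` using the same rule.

prmxk

In husband: h→j is +2, u→x is +3, s→w is +4, b→g is +5 — the shift increases by 1 each position. Each letter shifts forward by (position + 2), i.e. 2, 3, 4, … — the shift grows by one for each successive letter.
On noise: n+2=p, o+3=r, i+4=m, s+5=x, e+6=k.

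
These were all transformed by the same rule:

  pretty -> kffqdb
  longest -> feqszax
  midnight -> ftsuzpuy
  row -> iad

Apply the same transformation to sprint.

fzudbe

The output letters match the input read backwards, each shifted +12: pretty reversed is ytterp. The word is reversed, then every letter is shifted forward by 12.
On sprint: reverse → tnirps; then shift: t+12=f, n+12=z, i+12=u, r+12=d, p+12=b, s+12=e.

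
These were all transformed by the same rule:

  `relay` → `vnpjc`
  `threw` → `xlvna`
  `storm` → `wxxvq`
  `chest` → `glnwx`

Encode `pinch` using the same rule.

The shift depends on letter class: consonant r→v is +4, but vowel e→n is +9. Two shifts are in play — +9 for a/e/i/o/u, +4 for every other letter.
On pinch: p(cons)+4=t, i(vowel)+9=r, n(cons)+4=r, c(cons)+4=g, h(cons)+4=l.

trrgl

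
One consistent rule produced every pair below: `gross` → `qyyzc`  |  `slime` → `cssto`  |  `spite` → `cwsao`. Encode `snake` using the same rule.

cukro

Shifts by position in gross: pos 0: g→q (+10), pos 1: r→y (+7), pos 2: o→y (+10), pos 3: s→z (+7) — repeating every 2. The shifts repeat in a cycle of length 2: positions 0,1,… shift by +10, +7, then the pattern repeats.
For snake: s+10=c, n+7=u, a+10=k, k+7=r, e+10=o.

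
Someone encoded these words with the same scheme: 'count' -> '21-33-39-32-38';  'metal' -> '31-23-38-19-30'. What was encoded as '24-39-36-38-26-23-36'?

further

c is letter #3 and maps to 21: an offset of 18. Letters become their 1-based position plus 18 (so a→19, b→20, …).
Reversing it on 24-39-36-38-26-23-36: 24→(24−18)÷1=6=f, 39→(39−18)÷1=21=u, 36→(36−18)÷1=18=r, 38→(38−18)÷1=20=t, 26→(26−18)÷1=8=h, 23→(23−18)÷1=5=e, 36→(36−18)÷1=18=r.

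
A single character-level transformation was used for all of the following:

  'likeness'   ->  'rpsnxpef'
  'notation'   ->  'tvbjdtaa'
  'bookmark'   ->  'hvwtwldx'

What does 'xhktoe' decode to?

In likeness: l→r is +6, i→p is +7, k→s is +8, e→n is +9 — the shift increases by 1 each position. The shift increases by 1 at each position, starting from +6: 6, 7, 8, ….
Reversing it on xhktoe: x−6=r, h−7=a, k−8=c, t−9=k, o−10=e, e−11=t.

racket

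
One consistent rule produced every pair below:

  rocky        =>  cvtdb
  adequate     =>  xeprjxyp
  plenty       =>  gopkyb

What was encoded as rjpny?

Treating letters as 0–25, the rule is x ↦ 11x + 23 (mod 26).
Decoding rjpny: r(17)→19·(17−23)≡16=q; j(9)→19·(9−23)≡20=u; p(15)→19·(15−23)≡4=e; n(13)→19·(13−23)≡18=s; y(24)→19·(24−23)≡19=t (all mod 26).

quest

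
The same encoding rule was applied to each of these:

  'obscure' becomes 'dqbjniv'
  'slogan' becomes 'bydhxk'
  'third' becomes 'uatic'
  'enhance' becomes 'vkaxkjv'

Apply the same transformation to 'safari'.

bxoxit

Each letter's alphabet position (a=0..z=25) is mapped through 19·x+23 mod 26 — an affine cipher.
For safari: s(18)→19·18+23≡1=b; a(0)→19·0+23≡23=x; f(5)→19·5+23≡14=o; a(0)→19·0+23≡23=x; r(17)→19·17+23≡8=i; i(8)→19·8+23≡19=t (all mod 26).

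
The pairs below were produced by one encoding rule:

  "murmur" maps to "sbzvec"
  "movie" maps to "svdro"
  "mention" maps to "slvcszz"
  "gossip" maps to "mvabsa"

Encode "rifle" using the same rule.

In murmur: m→s is +6, u→b is +7, r→z is +8, m→v is +9 — the shift increases by 1 each position. The shift increases by 1 at each position, starting from +6: 6, 7, 8, ….
For rifle: r+6=x, i+7=p, f+8=n, l+9=u, e+10=o.

xpnuo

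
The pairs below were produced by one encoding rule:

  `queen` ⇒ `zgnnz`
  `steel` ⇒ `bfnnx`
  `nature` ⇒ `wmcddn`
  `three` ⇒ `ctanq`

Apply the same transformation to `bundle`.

Shifts by position in queen: pos 0: q→z (+9), pos 1: u→g (+12), pos 2: e→n (+9), pos 3: e→n (+9), pos 4: n→z (+12) — repeating every 3. The shifts repeat in a cycle of length 3: positions 0,1,… shift by +9, +12, +9, then the pattern repeats.
Applying it to bundle: b+9=k, u+12=g, n+9=w, d+9=m, l+12=x, e+9=n.

kgwmxn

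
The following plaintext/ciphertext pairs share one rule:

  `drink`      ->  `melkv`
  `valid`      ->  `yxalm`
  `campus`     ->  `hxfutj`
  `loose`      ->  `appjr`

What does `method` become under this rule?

frogpm

Treating letters as 0–25, the rule is x ↦ 5x + 23 (mod 26).
For method: m(12)→5·12+23≡5=f; e(4)→5·4+23≡17=r; t(19)→5·19+23≡14=o; h(7)→5·7+23≡6=g; o(14)→5·14+23≡15=p; d(3)→5·3+23≡12=m (all mod 26).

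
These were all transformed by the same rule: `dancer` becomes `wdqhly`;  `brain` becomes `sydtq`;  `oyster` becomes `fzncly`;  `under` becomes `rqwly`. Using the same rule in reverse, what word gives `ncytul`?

stripe

This is an affine cipher: with a=0,…,z=25, each position x becomes (15x+3) mod 26.
Decoding ncytul: n(13)→7·(13−3)≡18=s; c(2)→7·(2−3)≡19=t; y(24)→7·(24−3)≡17=r; t(19)→7·(19−3)≡8=i; u(20)→7·(20−3)≡15=p; l(11)→7·(11−3)≡4=e (all mod 26).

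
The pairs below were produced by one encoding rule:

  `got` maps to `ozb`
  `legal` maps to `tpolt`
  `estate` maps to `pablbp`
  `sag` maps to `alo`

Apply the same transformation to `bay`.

The shift depends on letter class: consonant g→o is +8, but vowel o→z is +11. Vowels shift forward by 11 and consonants shift forward by 8.
On bay: b(cons)+8=j, a(vowel)+11=l, y(cons)+8=g.

jlg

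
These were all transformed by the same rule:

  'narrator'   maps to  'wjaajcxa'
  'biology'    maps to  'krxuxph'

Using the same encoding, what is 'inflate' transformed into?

rwoujcn

Compare letters: n→w is +9, a→j is +9, r→a is +9 — a constant shift. It's a constant shift of +9 (ROT9).
On inflate: i+9=r, n+9=w, f+9=o, l+9=u, a+9=j, t+9=c, e+9=n.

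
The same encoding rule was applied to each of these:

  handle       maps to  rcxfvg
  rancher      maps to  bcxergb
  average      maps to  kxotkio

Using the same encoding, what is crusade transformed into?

mteukfo

Shifts by position in handle: pos 0: h→r (+10), pos 1: a→c (+2), pos 2: n→x (+10), pos 3: d→f (+2) — repeating every 2. It's a Vigenère-style cipher with numeric key [10,2]: position i shifts by key[i mod 2].
For crusade: c+10=m, r+2=t, u+10=e, s+2=u, a+10=k, d+2=f, e+10=o.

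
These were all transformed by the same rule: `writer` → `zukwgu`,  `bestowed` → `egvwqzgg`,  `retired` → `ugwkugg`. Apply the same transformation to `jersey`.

mguvgb

The shift depends on letter class: consonant w→z is +3, but vowel i→k is +2. Vowels shift forward by 2 and consonants shift forward by 3.
Applying it to jersey: j(cons)+3=m, e(vowel)+2=g, r(cons)+3=u, s(cons)+3=v, e(vowel)+2=g, y(cons)+3=b.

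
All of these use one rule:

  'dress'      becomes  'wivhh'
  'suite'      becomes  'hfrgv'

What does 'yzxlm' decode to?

bacon

This is the alphabet-reversal cipher (Atbash): a becomes z, b becomes y, etc.
Decoding yzxlm: y↔b, z↔a, x↔c, l↔o, m↔n.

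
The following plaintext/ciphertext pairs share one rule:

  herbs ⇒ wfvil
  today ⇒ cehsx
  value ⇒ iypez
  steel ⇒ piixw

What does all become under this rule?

The output letters match the input read backwards, each shifted +4: herbs reversed is sbreh. The word is reversed, then every letter is shifted forward by 4.
Applying it to all: reverse → lla; then shift: l+4=p, l+4=p, a+4=e.

ppe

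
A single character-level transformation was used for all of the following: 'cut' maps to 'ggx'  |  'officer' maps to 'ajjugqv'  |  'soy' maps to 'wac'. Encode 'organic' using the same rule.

avkmrug

The shift depends on letter class: consonant c→g is +4, but vowel u→g is +12. Two shifts are in play — +12 for a/e/i/o/u, +4 for every other letter.
For organic: o(vowel)+12=a, r(cons)+4=v, g(cons)+4=k, a(vowel)+12=m, n(cons)+4=r, i(vowel)+12=u, c(cons)+4=g.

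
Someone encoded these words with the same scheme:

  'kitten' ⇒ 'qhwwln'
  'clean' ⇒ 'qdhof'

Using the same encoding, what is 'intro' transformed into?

ruwql

The output letters match the input read backwards, each shifted +3: kitten reversed is nettik. The word is reversed, then every letter is shifted forward by 3.
Applying it to intro: reverse → ortni; then shift: o+3=r, r+3=u, t+3=w, n+3=q, i+3=l.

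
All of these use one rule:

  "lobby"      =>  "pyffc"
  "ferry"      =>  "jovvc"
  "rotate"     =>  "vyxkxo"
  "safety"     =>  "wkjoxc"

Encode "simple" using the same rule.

The rule splits by letter class: vowels +10, consonants +4.
For simple: s(cons)+4=w, i(vowel)+10=s, m(cons)+4=q, p(cons)+4=t, l(cons)+4=p, e(vowel)+10=o.

wsqtpo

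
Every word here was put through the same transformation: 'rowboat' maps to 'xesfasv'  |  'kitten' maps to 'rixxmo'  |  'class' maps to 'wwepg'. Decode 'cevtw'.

spray

Two steps: reverse the string, then apply a Caesar shift of +4.
Decoding cevtw: shift back: c−4=y, e−4=a, v−4=r, t−4=p, w−4=s → yarps; then reverse → spray.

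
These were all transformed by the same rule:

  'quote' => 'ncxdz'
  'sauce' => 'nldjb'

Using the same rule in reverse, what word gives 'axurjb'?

sailor

The word is reversed, then every letter is shifted forward by 9.
Decoding axurjb: shift back: a−9=r, x−9=o, u−9=l, r−9=i, j−9=a, b−9=s → rolias; then reverse → sailor.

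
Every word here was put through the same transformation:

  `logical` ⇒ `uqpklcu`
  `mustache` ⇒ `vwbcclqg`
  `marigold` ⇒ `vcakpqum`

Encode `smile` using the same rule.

The shift depends on letter class: consonant l→u is +9, but vowel o→q is +2. Vowels shift forward by 2 and consonants shift forward by 9.
Applying it to smile: s(cons)+9=b, m(cons)+9=v, i(vowel)+2=k, l(cons)+9=u, e(vowel)+2=g.

bvkug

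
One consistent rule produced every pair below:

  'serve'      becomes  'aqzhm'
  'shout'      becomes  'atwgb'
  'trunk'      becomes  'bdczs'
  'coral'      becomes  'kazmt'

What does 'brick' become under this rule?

Shifts by position in serve: pos 0: s→a (+8), pos 1: e→q (+12), pos 2: r→z (+8), pos 3: v→h (+12) — repeating every 2. The shifts repeat in a cycle of length 2: positions 0,1,… shift by +8, +12, then the pattern repeats.
For brick: b+8=j, r+12=d, i+8=q, c+12=o, k+8=s.

jdqos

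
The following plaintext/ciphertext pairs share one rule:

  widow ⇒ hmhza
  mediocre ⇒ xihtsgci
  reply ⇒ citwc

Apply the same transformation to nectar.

yigeev

Shifts by position in widow: pos 0: w→h (+11), pos 1: i→m (+4), pos 2: d→h (+4), pos 3: o→z (+11), pos 4: w→a (+4) — repeating every 3. A repeating key of period 3 is used — shifts +11, +4, +4 over and over.
Applying it to nectar: n+11=y, e+4=i, c+4=g, t+11=e, a+4=e, r+4=v.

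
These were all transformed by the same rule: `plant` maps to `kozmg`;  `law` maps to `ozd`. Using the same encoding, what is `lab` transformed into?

Each pair mirrors across the alphabet (p↔k, l↔o, a↔z): positions sum to 25. Each letter is replaced by its mirror in the alphabet: a↔z, b↔y, c↔x, and so on (the Atbash cipher).
For lab: l↔o, a↔z, b↔y.

ozy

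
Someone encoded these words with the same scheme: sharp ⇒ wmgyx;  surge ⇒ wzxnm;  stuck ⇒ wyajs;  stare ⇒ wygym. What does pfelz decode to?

layer

Each letter shifts forward by (position + 4), i.e. 4, 5, 6, … — the shift grows by one for each successive letter.
Reversing it on pfelz: p−4=l, f−5=a, e−6=y, l−7=e, z−8=r.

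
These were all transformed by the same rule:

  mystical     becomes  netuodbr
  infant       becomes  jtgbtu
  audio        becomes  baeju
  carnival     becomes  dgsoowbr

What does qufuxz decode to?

poetry

Shifts by position in mystical: pos 0: m→n (+1), pos 1: y→e (+6), pos 2: s→t (+1), pos 3: t→u (+1), pos 4: i→o (+6), pos 5: c→d (+1) — repeating every 3. The shifts repeat in a cycle of length 3: positions 0,1,… shift by +1, +6, +1, then the pattern repeats.
Decoding qufuxz: q−1=p, u−6=o, f−1=e, u−1=t, x−6=r, z−1=y.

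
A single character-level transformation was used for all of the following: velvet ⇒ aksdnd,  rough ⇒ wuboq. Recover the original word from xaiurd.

submit

Each letter shifts forward by (position + 5), i.e. 5, 6, 7, … — the shift grows by one for each successive letter.
Decoding xaiurd: x−5=s, a−6=u, i−7=b, u−8=m, r−9=i, d−10=t.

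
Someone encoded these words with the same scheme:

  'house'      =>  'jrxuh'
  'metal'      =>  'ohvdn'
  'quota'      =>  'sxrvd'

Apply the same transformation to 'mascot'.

The shift depends on letter class: consonant h→j is +2, but vowel o→r is +3. The rule splits by letter class: vowels +3, consonants +2.
For mascot: m(cons)+2=o, a(vowel)+3=d, s(cons)+2=u, c(cons)+2=e, o(vowel)+3=r, t(cons)+2=v.

oduerv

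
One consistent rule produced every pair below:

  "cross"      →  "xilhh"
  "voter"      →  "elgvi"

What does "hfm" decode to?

Each pair mirrors across the alphabet (c↔x, r↔i, o↔l): positions sum to 25. Each letter is replaced by its mirror in the alphabet: a↔z, b↔y, c↔x, and so on (the Atbash cipher).
Undoing it on hfm: h↔s, f↔u, m↔n.

sun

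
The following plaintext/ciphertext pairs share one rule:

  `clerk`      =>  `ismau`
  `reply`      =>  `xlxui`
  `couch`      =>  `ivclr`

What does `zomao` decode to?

In clerk: c→i is +6, l→s is +7, e→m is +8, r→a is +9 — the shift increases by 1 each position. Letter i (0-indexed) is shifted by i+6, so successive shifts are 6, 7, 8, ….
Undoing it on zomao: z−6=t, o−7=h, m−8=e, a−9=r, o−10=e.

there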